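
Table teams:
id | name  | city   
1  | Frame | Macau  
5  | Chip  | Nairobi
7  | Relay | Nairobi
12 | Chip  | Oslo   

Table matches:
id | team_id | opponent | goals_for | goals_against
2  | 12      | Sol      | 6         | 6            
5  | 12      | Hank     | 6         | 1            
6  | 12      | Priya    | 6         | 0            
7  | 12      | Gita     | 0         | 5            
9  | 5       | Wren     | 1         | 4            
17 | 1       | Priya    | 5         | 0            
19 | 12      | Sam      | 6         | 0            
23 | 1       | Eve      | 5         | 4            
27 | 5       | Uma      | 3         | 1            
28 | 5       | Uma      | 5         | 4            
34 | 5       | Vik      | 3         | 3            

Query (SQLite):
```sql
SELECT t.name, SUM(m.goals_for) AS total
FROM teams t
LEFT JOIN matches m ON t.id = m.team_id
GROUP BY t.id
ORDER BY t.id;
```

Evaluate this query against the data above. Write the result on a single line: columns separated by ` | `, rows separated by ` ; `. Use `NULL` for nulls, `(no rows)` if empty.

Frame | 10 ; Chip | 12 ; Relay | NULL ; Chip | 24

LEFT JOIN keeps every teams row; unmatched ones get NULL for matches columns.
Group by teams.id and compute SUM(m.goals_for). SUM over an all-NULL group is NULL.
  1: ids {17, 23} → SUM(m.goals_for)=10
  5: ids {9, 27, 28, 34} → SUM(m.goals_for)=12
  7: ids {—} → SUM(m.goals_for)=NULL
  12: ids {2, 5, 6, 7, 19} → SUM(m.goals_for)=24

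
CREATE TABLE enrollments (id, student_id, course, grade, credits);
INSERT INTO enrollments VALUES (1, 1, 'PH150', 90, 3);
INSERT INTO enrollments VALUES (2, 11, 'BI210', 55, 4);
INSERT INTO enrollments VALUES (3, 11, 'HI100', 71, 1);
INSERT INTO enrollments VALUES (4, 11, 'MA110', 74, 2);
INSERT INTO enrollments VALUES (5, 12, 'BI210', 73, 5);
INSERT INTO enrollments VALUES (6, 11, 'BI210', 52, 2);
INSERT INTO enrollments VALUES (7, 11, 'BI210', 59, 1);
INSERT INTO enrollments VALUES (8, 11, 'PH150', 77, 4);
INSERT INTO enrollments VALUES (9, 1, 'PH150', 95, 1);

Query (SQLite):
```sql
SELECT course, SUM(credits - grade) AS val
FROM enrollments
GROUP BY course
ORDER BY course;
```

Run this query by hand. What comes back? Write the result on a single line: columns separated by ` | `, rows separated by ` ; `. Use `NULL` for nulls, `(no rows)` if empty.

For each row compute credits - grade.
Group by course; take SUM of the expression per group.
  BI210: ids {2, 5, 6, 7} → SUM(credits - grade)=-227
  HI100: ids {3} → SUM(credits - grade)=-70
  MA110: ids {4} → SUM(credits - grade)=-72
  PH150: ids {1, 8, 9} → SUM(credits - grade)=-254

BI210 | -227 ; HI100 | -70 ; MA110 | -72 ; PH150 | -254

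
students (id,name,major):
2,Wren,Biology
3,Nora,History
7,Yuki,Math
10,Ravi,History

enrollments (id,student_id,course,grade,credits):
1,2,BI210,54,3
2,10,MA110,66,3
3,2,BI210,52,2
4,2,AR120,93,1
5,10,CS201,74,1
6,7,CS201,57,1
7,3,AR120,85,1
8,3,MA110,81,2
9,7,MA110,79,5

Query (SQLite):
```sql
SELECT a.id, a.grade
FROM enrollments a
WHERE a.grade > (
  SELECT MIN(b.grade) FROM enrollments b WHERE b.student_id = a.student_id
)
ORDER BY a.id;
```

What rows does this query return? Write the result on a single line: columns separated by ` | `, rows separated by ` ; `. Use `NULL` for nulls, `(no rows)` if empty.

1 | 54 ; 4 | 93 ; 5 | 74 ; 7 | 85 ; 9 | 79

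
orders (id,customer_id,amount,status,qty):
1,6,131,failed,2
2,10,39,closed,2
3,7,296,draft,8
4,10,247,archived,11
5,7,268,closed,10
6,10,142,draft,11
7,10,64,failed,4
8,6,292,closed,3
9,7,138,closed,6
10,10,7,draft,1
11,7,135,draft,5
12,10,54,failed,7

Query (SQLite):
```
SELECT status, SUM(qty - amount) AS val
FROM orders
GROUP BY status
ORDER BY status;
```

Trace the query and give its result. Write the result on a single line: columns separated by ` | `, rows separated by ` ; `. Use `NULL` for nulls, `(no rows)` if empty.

archived | -236 ; closed | -716 ; draft | -555 ; failed | -236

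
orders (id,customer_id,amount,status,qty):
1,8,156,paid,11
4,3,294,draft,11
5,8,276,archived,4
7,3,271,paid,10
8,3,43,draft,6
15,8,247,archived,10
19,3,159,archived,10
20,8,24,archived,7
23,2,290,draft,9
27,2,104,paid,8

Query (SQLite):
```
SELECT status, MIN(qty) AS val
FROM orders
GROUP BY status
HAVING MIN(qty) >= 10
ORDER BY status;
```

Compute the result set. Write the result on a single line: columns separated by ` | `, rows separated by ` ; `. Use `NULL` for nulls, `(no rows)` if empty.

(no rows)

Partition orders by status; compute MIN(qty) within each group.
HAVING: keep groups where MIN(qty) >= 10.
  archived: ids {5, 15, 19, 20} → MIN(qty)=4
  draft: ids {4, 8, 23} → MIN(qty)=6
  paid: ids {1, 7, 27} → MIN(qty)=8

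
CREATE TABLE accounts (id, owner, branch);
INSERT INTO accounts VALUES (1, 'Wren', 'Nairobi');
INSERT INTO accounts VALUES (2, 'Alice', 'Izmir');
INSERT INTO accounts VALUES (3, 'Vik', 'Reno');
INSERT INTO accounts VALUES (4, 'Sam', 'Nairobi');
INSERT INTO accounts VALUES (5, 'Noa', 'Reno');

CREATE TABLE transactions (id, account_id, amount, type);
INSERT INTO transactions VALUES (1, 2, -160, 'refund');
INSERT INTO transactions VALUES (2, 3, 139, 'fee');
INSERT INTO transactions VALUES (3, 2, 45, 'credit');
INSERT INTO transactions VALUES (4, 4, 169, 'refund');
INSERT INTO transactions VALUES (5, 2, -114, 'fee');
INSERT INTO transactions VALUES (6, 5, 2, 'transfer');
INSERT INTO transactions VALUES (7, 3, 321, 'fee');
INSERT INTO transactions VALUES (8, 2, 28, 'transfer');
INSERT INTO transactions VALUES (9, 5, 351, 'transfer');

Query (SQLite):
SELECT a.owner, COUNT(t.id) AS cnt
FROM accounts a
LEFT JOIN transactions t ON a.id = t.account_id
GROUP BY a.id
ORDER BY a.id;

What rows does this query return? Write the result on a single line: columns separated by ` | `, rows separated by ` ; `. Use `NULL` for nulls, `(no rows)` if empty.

Wren | 0 ; Alice | 4 ; Vik | 2 ; Sam | 1 ; Noa | 2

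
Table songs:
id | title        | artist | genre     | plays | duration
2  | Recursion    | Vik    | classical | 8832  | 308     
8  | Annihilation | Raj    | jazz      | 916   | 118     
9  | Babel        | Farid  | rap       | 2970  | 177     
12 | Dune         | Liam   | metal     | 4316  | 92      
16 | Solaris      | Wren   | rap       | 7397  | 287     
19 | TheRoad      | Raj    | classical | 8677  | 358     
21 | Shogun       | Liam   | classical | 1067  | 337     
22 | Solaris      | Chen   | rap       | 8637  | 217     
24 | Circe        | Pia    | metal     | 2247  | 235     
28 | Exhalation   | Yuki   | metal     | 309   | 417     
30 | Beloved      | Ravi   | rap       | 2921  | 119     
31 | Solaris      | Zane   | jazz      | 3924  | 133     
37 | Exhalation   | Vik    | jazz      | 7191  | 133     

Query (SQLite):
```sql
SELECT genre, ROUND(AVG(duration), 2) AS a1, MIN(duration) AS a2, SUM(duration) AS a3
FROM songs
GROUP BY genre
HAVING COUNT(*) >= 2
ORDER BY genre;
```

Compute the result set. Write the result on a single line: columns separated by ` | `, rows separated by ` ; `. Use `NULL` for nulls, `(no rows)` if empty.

classical | 334.33 | 308 | 1003 ; jazz | 128 | 118 | 384 ; metal | 248 | 92 | 744 ; rap | 200 | 119 | 800

Group songs by genre.
Per group compute: ROUND(AVG(duration), 2), MIN(duration), SUM(duration).
HAVING: drop groups with fewer than 2 rows.
  classical: ids {2, 19, 21} → ROUND(AVG(duration), 2)=334.33, MIN(duration)=308, SUM(duration)=1003
  jazz: ids {8, 31, 37} → ROUND(AVG(duration), 2)=128, MIN(duration)=118, SUM(duration)=384
  metal: ids {12, 24, 28} → ROUND(AVG(duration), 2)=248, MIN(duration)=92, SUM(duration)=744
  rap: ids {9, 16, 22, 30} → ROUND(AVG(duration), 2)=200, MIN(duration)=119, SUM(duration)=800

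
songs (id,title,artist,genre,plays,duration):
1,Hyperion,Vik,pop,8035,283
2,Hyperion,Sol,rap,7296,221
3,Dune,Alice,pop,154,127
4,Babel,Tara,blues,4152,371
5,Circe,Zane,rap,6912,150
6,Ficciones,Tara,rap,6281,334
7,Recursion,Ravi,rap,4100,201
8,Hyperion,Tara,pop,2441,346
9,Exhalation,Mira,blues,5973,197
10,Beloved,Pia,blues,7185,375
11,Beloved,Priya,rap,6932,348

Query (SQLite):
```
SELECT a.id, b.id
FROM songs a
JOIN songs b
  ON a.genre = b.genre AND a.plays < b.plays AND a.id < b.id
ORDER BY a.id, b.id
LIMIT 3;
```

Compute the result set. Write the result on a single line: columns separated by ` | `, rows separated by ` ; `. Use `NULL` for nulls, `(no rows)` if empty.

Pairs (a,b) with same genre, a.plays < b.plays, a.id < b.id.
genre groups: blues:{4,9,10} pop:{1,3,8} rap:{2,5,6,7,11}
Ordered by (a.id, b.id); first 3.

3 | 8 ; 4 | 9 ; 4 | 10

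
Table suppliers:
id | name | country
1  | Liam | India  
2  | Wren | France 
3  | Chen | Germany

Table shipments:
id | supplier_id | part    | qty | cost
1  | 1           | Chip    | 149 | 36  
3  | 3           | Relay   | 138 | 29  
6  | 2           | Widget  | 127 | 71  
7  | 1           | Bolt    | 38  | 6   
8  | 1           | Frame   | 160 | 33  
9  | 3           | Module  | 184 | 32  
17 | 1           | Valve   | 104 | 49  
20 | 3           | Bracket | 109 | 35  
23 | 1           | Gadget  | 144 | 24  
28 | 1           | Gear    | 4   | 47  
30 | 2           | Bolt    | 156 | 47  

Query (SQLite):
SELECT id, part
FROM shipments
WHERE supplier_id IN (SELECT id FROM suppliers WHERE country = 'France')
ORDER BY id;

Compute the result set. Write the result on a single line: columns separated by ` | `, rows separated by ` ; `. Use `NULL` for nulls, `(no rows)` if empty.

Inner query: suppliers.id where country = 'France'.
Outer: keep shipments rows whose supplier_id is in that set.
Inner query → {2}

6 | Widget ; 30 | Bolt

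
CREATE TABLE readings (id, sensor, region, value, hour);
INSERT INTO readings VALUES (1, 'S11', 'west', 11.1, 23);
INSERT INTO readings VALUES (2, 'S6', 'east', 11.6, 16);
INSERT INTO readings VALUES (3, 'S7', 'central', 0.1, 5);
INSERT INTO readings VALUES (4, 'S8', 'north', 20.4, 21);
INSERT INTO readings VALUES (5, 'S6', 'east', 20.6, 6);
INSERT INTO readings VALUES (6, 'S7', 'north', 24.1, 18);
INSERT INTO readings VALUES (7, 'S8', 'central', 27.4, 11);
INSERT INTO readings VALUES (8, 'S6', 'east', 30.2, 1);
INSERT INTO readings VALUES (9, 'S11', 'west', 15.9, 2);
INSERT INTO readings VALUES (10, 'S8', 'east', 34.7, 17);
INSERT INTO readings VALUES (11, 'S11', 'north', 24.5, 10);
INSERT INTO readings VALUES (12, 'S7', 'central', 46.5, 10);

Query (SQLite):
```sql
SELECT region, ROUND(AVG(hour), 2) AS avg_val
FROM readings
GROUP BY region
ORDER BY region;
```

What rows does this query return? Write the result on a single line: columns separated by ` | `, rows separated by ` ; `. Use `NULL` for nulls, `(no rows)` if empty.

Partition readings by region; compute ROUND(AVG(hour), 2) within each group.
  central: ids {3, 7, 12} → ROUND(AVG(hour), 2)=8.67
  east: ids {2, 5, 8, 10} → ROUND(AVG(hour), 2)=10
  north: ids {4, 6, 11} → ROUND(AVG(hour), 2)=16.33
  west: ids {1, 9} → ROUND(AVG(hour), 2)=12.5

central | 8.67 ; east | 10 ; north | 16.33 ; west | 12.5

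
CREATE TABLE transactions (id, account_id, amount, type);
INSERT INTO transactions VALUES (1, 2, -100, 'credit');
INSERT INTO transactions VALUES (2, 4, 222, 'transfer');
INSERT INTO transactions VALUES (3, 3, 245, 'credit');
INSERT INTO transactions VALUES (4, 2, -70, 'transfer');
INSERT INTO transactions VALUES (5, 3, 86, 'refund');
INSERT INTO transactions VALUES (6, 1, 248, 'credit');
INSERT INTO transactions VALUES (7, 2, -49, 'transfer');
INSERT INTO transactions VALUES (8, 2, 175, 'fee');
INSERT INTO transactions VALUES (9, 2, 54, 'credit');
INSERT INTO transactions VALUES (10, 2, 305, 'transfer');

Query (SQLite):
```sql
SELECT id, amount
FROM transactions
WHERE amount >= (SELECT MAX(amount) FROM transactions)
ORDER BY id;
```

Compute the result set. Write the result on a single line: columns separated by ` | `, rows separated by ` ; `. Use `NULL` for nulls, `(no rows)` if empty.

10 | 305

Scalar subquery: MAX(amount) over all transactions rows = 305.
Keep rows where amount >= that value.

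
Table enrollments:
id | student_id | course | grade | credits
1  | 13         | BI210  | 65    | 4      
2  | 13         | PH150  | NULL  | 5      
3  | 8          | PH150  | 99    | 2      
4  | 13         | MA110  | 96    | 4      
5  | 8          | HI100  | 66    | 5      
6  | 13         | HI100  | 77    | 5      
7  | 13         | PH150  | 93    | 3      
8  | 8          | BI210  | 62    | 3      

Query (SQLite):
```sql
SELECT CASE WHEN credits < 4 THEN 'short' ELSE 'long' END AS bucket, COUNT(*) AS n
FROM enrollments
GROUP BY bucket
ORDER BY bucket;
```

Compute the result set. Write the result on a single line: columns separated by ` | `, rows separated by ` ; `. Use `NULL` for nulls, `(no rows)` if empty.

long | 5 ; short | 3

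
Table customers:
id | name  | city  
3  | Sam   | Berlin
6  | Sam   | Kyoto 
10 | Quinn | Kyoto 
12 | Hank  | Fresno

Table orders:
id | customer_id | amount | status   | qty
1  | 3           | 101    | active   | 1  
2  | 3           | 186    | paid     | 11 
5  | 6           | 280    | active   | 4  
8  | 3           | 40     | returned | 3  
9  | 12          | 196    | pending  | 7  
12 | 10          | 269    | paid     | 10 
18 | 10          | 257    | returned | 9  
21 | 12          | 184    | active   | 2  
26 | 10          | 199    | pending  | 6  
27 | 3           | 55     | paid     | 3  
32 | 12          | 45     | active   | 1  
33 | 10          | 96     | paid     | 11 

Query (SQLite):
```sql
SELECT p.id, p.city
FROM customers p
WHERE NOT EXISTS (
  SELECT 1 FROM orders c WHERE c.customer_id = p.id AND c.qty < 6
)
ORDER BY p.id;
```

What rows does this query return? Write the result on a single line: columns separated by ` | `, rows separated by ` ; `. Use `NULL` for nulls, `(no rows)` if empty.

For each customers row, check whether any orders with matching customer_id has qty < 6.
Keep rows where that is false.

10 | Kyoto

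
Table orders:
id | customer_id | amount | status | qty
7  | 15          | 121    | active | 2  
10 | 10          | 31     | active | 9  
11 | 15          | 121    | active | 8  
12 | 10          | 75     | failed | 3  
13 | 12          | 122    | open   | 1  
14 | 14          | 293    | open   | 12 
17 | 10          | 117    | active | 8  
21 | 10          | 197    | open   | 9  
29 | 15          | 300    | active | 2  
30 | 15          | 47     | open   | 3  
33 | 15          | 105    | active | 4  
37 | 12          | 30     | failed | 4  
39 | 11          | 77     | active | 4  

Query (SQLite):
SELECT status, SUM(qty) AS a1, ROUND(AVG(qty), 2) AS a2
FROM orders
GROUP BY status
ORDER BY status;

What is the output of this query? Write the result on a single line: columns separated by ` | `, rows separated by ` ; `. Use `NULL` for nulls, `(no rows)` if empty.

Group orders by status.
Per group compute: SUM(qty), ROUND(AVG(qty), 2).
  active: ids {7, 10, 11, 17, 29, 33, 39} → SUM(qty)=37, ROUND(AVG(qty), 2)=5.29
  failed: ids {12, 37} → SUM(qty)=7, ROUND(AVG(qty), 2)=3.5
  open: ids {13, 14, 21, 30} → SUM(qty)=25, ROUND(AVG(qty), 2)=6.25

active | 37 | 5.29 ; failed | 7 | 3.5 ; open | 25 | 6.25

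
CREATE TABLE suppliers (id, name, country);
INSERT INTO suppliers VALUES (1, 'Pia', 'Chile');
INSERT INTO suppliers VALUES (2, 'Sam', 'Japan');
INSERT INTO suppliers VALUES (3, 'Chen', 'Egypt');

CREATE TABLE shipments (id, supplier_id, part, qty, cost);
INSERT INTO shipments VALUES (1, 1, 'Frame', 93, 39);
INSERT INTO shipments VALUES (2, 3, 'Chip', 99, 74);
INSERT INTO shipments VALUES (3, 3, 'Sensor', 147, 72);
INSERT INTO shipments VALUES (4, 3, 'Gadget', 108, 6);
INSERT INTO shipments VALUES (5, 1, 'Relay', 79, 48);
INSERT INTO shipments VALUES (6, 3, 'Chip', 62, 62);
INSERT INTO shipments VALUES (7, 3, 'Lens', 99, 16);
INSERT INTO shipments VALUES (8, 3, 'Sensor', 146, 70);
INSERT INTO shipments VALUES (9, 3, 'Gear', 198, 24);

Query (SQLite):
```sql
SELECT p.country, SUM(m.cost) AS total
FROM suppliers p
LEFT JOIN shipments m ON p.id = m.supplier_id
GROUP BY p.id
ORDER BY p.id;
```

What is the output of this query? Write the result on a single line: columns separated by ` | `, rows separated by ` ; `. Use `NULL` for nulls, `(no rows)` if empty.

Chile | 87 ; Japan | NULL ; Egypt | 324

LEFT JOIN keeps every suppliers row; unmatched ones get NULL for shipments columns.
Group by suppliers.id and compute SUM(m.cost). SUM over an all-NULL group is NULL.
  1: ids {1, 5} → SUM(m.cost)=87
  2: ids {—} → SUM(m.cost)=NULL
  3: ids {2, 3, 4, 6, 7, 8, 9} → SUM(m.cost)=324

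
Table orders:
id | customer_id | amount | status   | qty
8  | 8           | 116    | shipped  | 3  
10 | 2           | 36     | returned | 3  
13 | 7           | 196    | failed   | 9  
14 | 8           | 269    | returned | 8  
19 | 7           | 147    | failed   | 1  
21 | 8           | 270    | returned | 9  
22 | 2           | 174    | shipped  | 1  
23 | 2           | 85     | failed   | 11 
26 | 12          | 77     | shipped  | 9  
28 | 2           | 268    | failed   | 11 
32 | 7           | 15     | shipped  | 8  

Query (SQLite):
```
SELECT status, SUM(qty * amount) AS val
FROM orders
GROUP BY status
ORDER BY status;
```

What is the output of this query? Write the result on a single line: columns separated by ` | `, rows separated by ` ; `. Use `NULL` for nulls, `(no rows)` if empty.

For each row compute qty * amount.
Group by status; take SUM of the expression per group.
  failed: ids {13, 19, 23, 28} → SUM(qty * amount)=5794
  returned: ids {10, 14, 21} → SUM(qty * amount)=4690
  shipped: ids {8, 22, 26, 32} → SUM(qty * amount)=1335

failed | 5794 ; returned | 4690 ; shipped | 1335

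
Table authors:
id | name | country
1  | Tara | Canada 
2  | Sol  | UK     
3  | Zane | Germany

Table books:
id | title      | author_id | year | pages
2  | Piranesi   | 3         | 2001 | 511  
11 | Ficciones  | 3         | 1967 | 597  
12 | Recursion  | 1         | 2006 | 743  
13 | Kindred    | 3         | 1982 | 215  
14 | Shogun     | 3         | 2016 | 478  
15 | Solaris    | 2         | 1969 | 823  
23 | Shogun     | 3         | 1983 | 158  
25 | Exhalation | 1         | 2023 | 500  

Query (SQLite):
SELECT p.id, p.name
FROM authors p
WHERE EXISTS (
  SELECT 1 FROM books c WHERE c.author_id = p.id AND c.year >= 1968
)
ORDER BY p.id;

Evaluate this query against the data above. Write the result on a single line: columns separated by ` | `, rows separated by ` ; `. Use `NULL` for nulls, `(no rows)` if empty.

1 | Tara ; 2 | Sol ; 3 | Zane

For each authors row, check whether any books with matching author_id has year >= 1968.
Keep rows where that is true.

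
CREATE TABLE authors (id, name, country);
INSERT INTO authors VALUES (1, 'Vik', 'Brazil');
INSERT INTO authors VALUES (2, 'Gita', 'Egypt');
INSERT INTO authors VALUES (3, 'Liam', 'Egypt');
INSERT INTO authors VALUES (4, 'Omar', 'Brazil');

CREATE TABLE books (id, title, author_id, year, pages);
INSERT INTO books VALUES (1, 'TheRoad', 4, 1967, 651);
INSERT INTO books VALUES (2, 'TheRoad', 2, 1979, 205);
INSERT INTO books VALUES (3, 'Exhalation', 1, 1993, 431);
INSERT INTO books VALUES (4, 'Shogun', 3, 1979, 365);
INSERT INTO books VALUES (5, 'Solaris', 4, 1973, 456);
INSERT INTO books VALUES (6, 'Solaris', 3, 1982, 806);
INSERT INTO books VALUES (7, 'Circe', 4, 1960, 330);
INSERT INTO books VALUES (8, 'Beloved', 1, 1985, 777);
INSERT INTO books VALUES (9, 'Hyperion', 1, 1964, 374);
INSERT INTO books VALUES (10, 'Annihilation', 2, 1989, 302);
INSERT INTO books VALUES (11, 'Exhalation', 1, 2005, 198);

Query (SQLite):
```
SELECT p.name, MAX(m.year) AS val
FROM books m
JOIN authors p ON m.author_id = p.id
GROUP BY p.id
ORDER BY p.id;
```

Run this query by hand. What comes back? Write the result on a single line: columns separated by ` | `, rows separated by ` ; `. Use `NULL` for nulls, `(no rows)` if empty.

Vik | 2005 ; Gita | 1989 ; Liam | 1982 ; Omar | 1973

Join each books row to its authors via author_id.
Group joined rows by authors.id; compute MAX(m.year) per group.
  1: ids {3, 8, 9, 11} → MAX(m.year)=2005
  2: ids {2, 10} → MAX(m.year)=1989
  3: ids {4, 6} → MAX(m.year)=1982
  4: ids {1, 5, 7} → MAX(m.year)=1973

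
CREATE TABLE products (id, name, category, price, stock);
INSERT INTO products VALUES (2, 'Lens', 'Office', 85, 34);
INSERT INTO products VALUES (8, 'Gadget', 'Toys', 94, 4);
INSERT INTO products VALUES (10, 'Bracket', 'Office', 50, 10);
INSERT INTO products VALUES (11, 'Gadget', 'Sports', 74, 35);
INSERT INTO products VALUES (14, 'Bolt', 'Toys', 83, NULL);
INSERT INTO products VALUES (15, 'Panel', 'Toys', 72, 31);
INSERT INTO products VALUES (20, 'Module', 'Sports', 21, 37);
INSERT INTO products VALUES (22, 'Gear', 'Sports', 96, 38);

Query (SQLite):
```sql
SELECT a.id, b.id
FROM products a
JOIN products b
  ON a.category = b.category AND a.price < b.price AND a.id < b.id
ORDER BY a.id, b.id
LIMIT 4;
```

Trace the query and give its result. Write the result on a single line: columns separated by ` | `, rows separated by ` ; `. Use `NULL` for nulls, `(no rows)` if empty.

11 | 22 ; 20 | 22

Pairs (a,b) with same category, a.price < b.price, a.id < b.id.
category groups: Office:{2,10} Sports:{11,20,22} Toys:{8,14,15}
Ordered by (a.id, b.id); first 4.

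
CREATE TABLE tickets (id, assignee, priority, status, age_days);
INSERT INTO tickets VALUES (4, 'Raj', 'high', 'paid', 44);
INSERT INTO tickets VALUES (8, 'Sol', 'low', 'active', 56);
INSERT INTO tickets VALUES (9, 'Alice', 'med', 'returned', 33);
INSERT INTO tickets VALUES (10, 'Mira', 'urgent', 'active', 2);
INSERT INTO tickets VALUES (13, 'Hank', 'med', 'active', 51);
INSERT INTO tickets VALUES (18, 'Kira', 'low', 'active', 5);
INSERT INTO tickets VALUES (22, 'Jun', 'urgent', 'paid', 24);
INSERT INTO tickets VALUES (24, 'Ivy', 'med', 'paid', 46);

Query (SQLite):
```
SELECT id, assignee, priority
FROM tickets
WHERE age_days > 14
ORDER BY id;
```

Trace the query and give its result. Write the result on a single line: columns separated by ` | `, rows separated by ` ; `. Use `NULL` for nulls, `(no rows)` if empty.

4 | Raj | high ; 8 | Sol | low ; 9 | Alice | med ; 13 | Hank | med ; 22 | Jun | urgent ; 24 | Ivy | med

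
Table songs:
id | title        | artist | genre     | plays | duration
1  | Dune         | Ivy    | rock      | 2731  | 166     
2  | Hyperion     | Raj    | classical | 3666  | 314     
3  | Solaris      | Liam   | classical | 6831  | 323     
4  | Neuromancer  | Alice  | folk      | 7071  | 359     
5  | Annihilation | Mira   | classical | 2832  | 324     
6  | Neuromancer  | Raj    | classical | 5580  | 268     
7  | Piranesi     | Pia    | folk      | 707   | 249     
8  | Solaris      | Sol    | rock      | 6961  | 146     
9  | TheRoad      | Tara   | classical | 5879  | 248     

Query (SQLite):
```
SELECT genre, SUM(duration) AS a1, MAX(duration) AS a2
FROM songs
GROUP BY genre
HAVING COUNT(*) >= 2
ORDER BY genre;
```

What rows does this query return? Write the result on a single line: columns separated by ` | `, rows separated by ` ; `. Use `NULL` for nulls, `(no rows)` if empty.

Group songs by genre.
Per group compute: SUM(duration), MAX(duration).
HAVING: drop groups with fewer than 2 rows.
  classical: ids {2, 3, 5, 6, 9} → SUM(duration)=1477, MAX(duration)=324
  folk: ids {4, 7} → SUM(duration)=608, MAX(duration)=359
  rock: ids {1, 8} → SUM(duration)=312, MAX(duration)=166

classical | 1477 | 324 ; folk | 608 | 359 ; rock | 312 | 166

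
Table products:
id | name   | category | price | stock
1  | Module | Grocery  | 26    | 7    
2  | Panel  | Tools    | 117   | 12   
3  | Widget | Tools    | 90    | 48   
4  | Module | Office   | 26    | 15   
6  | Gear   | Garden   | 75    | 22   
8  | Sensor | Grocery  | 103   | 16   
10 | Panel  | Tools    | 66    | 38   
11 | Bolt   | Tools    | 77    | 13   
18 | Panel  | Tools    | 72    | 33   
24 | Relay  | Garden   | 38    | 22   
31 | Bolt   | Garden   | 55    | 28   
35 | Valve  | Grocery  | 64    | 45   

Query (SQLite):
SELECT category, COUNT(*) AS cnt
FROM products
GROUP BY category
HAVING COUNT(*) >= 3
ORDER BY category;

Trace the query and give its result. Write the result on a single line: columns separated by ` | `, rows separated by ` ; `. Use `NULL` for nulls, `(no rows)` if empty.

Garden | 3 ; Grocery | 3 ; Tools | 5

Partition products by category; compute COUNT(*) within each group.
HAVING: keep groups with count ≥ 3.
  Garden: ids {6, 24, 31} → COUNT(*)=3
  Grocery: ids {1, 8, 35} → COUNT(*)=3
  Office: ids {4} → COUNT(*)=1
  Tools: ids {2, 3, 10, 11, 18} → COUNT(*)=5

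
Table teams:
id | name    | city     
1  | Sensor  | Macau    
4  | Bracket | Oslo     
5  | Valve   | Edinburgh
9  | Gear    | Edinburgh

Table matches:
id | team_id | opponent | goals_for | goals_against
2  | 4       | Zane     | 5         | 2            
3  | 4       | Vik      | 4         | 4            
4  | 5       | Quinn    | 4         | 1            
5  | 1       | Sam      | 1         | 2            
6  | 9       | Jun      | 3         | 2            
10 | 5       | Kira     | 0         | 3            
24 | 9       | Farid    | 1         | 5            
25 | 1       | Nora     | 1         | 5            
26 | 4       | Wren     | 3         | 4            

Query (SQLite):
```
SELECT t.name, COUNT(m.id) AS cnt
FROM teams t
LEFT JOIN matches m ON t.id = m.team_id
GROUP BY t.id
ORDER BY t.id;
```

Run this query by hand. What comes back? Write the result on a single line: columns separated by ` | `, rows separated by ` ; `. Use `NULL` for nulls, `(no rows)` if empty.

LEFT JOIN keeps every teams row; unmatched ones get NULL for matches columns.
Group by teams.id and compute COUNT(m.id). COUNT(col) of an all-NULL group is 0.
  1: ids {5, 25} → COUNT(m.id)=2
  4: ids {2, 3, 26} → COUNT(m.id)=3
  5: ids {4, 10} → COUNT(m.id)=2
  9: ids {6, 24} → COUNT(m.id)=2

Sensor | 2 ; Bracket | 3 ; Valve | 2 ; Gear | 2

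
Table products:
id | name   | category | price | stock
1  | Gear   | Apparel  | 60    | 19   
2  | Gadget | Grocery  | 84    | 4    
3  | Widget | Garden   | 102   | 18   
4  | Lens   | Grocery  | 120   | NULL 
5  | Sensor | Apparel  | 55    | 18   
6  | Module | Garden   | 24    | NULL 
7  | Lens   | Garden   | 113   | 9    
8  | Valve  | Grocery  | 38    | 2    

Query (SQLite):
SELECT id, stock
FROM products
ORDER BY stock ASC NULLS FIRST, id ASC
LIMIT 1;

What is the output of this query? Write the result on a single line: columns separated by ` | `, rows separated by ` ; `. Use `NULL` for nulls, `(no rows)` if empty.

Sort by stock asc, tiebreak id asc: (NULL, id=4), (NULL, id=6), (2, id=8), (4, id=2) …. Take first 1.
NULLS FIRST: NULL stock rows go before all non-NULL rows (among themselves ordered by id asc).

4 | NULL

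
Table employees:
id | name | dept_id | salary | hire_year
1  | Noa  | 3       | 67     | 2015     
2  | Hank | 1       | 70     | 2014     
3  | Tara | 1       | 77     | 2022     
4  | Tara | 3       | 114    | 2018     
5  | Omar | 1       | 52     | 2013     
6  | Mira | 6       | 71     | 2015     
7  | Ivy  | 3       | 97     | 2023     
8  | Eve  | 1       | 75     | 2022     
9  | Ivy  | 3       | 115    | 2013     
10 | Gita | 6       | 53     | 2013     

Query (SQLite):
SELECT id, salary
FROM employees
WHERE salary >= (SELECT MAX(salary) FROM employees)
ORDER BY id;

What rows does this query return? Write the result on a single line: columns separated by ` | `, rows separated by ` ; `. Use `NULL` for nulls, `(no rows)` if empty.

9 | 115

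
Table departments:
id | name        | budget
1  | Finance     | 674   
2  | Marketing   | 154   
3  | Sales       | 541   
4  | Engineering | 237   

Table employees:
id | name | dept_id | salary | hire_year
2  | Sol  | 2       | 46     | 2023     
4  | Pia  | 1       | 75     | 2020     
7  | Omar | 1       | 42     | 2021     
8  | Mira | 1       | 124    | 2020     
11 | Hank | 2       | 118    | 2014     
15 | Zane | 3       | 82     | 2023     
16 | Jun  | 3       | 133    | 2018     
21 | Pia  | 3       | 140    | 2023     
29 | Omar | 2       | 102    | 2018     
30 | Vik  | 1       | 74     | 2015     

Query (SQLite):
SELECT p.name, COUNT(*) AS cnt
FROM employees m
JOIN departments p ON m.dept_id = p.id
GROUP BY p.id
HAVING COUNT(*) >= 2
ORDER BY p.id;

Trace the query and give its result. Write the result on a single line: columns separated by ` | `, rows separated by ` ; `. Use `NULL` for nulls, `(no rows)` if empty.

Join each employees row to its departments via dept_id.
Group joined rows by departments.id; compute COUNT(*) per group.
HAVING: keep groups with count ≥ 2.
  1: ids {4, 7, 8, 30} → COUNT(*)=4
  2: ids {2, 11, 29} → COUNT(*)=3
  3: ids {15, 16, 21} → COUNT(*)=3

Finance | 4 ; Marketing | 3 ; Sales | 3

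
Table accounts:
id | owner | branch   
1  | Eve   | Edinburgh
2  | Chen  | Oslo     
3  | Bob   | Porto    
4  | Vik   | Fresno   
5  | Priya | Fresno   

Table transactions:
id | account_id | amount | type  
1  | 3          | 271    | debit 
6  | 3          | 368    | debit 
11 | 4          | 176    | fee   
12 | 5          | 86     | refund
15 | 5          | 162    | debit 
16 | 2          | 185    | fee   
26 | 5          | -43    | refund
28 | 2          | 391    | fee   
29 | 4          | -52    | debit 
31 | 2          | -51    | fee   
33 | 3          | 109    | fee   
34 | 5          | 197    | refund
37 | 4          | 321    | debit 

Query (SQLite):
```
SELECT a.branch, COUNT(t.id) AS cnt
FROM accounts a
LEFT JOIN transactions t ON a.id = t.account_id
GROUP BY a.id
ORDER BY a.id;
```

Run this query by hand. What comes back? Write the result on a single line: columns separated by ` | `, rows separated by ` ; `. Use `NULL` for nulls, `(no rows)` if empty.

LEFT JOIN keeps every accounts row; unmatched ones get NULL for transactions columns.
Group by accounts.id and compute COUNT(t.id). COUNT(col) of an all-NULL group is 0.
  1: ids {—} → COUNT(t.id)=0
  2: ids {16, 28, 31} → COUNT(t.id)=3
  3: ids {1, 6, 33} → COUNT(t.id)=3
  4: ids {11, 29, 37} → COUNT(t.id)=3
  5: ids {12, 15, 26, 34} → COUNT(t.id)=4

Edinburgh | 0 ; Oslo | 3 ; Porto | 3 ; Fresno | 3 ; Fresno | 4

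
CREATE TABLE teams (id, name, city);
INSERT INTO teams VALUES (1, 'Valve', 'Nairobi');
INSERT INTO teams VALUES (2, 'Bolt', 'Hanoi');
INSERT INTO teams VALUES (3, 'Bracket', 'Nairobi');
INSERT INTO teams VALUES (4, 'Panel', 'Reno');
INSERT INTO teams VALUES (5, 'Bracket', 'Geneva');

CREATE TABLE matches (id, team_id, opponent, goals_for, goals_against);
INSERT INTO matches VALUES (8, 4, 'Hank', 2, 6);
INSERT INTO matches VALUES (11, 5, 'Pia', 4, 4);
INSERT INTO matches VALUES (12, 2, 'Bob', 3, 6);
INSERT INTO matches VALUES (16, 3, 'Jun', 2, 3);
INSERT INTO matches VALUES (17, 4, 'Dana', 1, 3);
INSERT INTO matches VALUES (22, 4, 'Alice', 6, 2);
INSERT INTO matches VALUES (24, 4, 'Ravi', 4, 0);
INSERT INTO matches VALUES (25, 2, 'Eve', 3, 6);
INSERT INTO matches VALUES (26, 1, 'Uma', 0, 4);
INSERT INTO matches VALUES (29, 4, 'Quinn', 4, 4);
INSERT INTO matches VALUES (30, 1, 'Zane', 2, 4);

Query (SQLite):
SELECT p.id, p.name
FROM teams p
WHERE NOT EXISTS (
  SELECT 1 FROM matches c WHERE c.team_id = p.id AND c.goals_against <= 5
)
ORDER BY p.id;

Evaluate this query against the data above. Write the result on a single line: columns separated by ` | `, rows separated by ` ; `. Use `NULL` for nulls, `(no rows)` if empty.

2 | Bolt

For each teams row, check whether any matches with matching team_id has goals_against <= 5.
Keep rows where that is false.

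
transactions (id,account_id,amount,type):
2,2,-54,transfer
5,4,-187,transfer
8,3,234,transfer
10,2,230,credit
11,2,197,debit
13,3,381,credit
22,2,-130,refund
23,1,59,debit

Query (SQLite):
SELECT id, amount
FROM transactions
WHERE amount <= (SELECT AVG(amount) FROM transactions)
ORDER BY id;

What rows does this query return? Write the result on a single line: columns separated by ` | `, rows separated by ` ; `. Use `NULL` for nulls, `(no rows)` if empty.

2 | -54 ; 5 | -187 ; 22 | -130 ; 23 | 59

Scalar subquery: AVG(amount) over all transactions rows = 91.25.
Keep rows where amount <= that value.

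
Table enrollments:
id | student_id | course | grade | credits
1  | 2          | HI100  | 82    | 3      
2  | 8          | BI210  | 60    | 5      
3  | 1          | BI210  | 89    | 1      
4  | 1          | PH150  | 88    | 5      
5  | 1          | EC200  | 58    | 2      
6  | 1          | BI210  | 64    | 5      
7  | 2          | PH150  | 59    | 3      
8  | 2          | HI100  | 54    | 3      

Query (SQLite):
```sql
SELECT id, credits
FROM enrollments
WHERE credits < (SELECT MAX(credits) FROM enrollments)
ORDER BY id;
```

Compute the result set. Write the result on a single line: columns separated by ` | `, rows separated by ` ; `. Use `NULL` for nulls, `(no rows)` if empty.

Scalar subquery: MAX(credits) over all enrollments rows = 5.
Keep rows where credits < that value.

1 | 3 ; 3 | 1 ; 5 | 2 ; 7 | 3 ; 8 | 3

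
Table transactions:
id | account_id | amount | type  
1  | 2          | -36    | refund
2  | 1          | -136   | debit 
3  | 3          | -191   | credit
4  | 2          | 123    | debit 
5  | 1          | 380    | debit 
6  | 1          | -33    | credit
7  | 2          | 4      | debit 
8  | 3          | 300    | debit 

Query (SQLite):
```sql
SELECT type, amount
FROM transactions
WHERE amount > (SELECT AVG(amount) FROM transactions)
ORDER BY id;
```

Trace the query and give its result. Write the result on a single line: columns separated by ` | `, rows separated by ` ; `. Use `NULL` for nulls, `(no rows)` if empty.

Scalar subquery: AVG(amount) over all transactions rows = 51.375.
Keep rows where amount > that value.

debit | 123 ; debit | 380 ; debit | 300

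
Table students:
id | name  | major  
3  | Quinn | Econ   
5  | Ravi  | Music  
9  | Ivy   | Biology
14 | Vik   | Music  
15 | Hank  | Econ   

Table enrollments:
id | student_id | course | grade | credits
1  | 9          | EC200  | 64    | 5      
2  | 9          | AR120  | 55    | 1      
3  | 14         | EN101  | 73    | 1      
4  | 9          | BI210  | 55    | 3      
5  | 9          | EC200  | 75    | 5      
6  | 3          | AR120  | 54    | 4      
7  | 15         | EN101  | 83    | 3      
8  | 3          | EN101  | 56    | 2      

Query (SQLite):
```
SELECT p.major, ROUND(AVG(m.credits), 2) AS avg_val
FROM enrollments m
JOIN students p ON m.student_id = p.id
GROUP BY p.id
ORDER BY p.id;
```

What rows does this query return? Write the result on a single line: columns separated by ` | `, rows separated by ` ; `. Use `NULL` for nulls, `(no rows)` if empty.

Join each enrollments row to its students via student_id.
Group joined rows by students.id; compute ROUND(AVG(m.credits), 2) per group.
  3: ids {6, 8} → ROUND(AVG(m.credits), 2)=3
  9: ids {1, 2, 4, 5} → ROUND(AVG(m.credits), 2)=3.5
  14: ids {3} → ROUND(AVG(m.credits), 2)=1
  15: ids {7} → ROUND(AVG(m.credits), 2)=3

Econ | 3 ; Biology | 3.5 ; Music | 1 ; Econ | 3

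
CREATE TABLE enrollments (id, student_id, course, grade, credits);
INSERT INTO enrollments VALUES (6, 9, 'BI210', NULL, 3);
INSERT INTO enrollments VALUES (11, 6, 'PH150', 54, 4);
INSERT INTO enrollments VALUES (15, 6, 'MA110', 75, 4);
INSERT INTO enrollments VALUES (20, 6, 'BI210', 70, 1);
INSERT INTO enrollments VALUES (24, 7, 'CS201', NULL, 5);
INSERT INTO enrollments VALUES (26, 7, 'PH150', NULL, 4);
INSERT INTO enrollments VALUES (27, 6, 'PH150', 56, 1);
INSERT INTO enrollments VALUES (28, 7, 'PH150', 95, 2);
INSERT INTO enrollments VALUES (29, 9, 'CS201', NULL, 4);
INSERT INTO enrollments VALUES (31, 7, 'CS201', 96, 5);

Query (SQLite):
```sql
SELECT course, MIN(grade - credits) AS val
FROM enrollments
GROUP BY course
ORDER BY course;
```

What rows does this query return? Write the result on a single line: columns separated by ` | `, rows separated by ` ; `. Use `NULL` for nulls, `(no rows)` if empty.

BI210 | 69 ; CS201 | 91 ; MA110 | 71 ; PH150 | 50

For each row compute grade - credits.
Group by course; take MIN of the expression per group.
  BI210: ids {6, 20} → MIN(grade - credits)=69
  CS201: ids {24, 29, 31} → MIN(grade - credits)=91
  MA110: ids {15} → MIN(grade - credits)=71
  PH150: ids {11, 26, 27, 28} → MIN(grade - credits)=50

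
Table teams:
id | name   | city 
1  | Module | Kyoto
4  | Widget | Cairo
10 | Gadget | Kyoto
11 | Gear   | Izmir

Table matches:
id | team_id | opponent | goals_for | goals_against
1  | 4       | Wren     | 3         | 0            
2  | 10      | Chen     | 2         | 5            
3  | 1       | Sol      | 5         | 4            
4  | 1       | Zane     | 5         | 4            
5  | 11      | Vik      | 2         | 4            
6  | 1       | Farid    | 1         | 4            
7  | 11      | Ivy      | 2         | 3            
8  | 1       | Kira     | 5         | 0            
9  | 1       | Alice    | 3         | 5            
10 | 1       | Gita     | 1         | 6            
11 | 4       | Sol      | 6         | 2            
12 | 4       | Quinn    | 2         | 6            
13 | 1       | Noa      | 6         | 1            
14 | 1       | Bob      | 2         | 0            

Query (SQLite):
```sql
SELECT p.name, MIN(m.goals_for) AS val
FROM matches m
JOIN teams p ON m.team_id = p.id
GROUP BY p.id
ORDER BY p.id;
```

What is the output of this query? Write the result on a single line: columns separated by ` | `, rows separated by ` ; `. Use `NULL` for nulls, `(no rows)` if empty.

Join each matches row to its teams via team_id.
Group joined rows by teams.id; compute MIN(m.goals_for) per group.
  1: ids {3, 4, 6, 8, 9, 10, 13, 14} → MIN(m.goals_for)=1
  4: ids {1, 11, 12} → MIN(m.goals_for)=2
  10: ids {2} → MIN(m.goals_for)=2
  11: ids {5, 7} → MIN(m.goals_for)=2

Module | 1 ; Widget | 2 ; Gadget | 2 ; Gear | 2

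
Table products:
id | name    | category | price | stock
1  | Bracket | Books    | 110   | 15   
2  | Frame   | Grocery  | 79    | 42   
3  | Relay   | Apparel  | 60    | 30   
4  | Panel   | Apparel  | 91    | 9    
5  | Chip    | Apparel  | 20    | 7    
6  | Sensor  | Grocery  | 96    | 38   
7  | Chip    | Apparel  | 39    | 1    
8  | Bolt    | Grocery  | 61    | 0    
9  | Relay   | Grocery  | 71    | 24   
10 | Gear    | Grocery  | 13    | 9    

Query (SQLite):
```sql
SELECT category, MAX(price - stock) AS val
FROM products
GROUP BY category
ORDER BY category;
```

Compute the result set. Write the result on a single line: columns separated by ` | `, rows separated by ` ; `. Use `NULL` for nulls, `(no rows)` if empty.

Apparel | 82 ; Books | 95 ; Grocery | 61

For each row compute price - stock.
Group by category; take MAX of the expression per group.
  Apparel: ids {3, 4, 5, 7} → MAX(price - stock)=82
  Books: ids {1} → MAX(price - stock)=95
  Grocery: ids {2, 6, 8, 9, 10} → MAX(price - stock)=61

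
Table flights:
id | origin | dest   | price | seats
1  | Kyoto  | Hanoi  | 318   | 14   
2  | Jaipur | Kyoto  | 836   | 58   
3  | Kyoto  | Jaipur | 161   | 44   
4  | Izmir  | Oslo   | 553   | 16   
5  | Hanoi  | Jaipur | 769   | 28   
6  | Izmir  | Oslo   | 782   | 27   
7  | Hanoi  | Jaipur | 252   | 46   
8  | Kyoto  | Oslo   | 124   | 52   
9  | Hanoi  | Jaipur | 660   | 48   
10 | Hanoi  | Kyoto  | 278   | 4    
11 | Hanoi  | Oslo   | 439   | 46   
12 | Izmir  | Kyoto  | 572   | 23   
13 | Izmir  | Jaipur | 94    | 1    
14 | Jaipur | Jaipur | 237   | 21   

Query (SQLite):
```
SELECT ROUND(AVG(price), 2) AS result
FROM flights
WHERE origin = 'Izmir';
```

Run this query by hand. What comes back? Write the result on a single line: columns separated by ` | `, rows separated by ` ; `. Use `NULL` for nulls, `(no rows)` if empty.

500.25

Rows where origin='Izmir' → price values: [553, 782, 572, 94].
AVG = 2001 / 4 (rounded to 2 dp).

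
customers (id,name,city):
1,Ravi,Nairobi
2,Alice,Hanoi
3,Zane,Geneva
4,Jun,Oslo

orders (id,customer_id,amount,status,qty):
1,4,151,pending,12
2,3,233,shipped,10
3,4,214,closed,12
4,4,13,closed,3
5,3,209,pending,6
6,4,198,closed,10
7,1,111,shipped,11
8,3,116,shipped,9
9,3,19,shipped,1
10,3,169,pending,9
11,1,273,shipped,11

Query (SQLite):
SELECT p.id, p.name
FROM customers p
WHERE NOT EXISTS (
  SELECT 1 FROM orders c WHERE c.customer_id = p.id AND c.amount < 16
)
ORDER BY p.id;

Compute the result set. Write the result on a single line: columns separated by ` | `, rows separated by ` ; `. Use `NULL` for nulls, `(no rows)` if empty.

For each customers row, check whether any orders with matching customer_id has amount < 16.
Keep rows where that is false.

1 | Ravi ; 2 | Alice ; 3 | Zane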